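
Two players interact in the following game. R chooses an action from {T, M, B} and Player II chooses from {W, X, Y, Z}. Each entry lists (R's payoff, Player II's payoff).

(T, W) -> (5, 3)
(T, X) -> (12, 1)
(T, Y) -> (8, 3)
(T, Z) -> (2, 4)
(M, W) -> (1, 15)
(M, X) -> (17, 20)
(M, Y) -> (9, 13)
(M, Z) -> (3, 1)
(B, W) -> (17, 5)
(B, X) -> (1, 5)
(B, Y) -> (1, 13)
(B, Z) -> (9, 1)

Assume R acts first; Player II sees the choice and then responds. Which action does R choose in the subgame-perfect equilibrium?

Player II best-responds to each possible R move:
- T: BR = Z, leader payoff 2.
- M: BR = X, leader payoff 17.
- B: BR = Y, leader payoff 1.
Maximizing over 2, 17, 1, R chooses M. Subgame-perfect outcome: (M, X) with payoffs (17, 20).

M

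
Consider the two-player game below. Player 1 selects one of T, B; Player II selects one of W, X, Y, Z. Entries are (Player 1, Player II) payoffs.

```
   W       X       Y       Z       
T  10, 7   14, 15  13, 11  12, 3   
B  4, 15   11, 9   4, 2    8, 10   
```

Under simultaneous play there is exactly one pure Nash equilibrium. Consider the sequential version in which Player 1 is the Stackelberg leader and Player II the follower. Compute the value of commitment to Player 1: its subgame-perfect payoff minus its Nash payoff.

0

Solve by backward induction (Player 1 leads).
- T → Player II plays X (best of 7, 15, 11, 3); Player 1 gets 14.
- B → Player II plays W (best of 15, 9, 2, 10); Player 1 gets 4.
Maximizing over 14, 4, Player 1 chooses T. Subgame-perfect outcome: (T, X) with payoffs (14, 15).
Under simultaneous play:
Player 1's best replies: W→T; X→T; Y→T; Z→T.
Player II's best replies: T→X; B→W.
Only (T, X) has each player best-responding; Nash payoffs (14, 15).
Player 1's commitment gain: 14 − 14 = 0.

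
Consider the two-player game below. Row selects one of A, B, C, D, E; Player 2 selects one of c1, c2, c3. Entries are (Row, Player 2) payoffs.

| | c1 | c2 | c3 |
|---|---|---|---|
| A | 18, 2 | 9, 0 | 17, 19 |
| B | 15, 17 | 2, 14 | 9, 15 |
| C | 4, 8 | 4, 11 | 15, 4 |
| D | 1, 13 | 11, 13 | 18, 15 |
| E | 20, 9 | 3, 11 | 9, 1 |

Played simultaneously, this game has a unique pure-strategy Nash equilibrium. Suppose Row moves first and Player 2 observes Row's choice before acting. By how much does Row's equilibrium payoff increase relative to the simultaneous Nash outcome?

Backward induction with Row moving first.
- A → Player 2 plays c3 (best of 2, 0, 19); Row gets 17.
- B → Player 2 plays c1 (best of 17, 14, 15); Row gets 15.
- C → Player 2 plays c2 (best of 8, 11, 4); Row gets 4.
- D → Player 2 plays c3 (best of 13, 13, 15); Row gets 18.
- E → Player 2 plays c2 (best of 9, 11, 1); Row gets 3.
Maximizing over 17, 15, 4, 18, 3, Row chooses D. Subgame-perfect outcome: (D, c3) with payoffs (18, 15).
Now find the simultaneous Nash equilibrium.
Row's best replies: c1→E; c2→D; c3→D.
Player 2's best replies: A→c3; B→c1; C→c2; D→c3; E→c2.
Only (D, c3) has each player best-responding; Nash payoffs (18, 15).
Row's commitment gain: 18 − 18 = 0.

0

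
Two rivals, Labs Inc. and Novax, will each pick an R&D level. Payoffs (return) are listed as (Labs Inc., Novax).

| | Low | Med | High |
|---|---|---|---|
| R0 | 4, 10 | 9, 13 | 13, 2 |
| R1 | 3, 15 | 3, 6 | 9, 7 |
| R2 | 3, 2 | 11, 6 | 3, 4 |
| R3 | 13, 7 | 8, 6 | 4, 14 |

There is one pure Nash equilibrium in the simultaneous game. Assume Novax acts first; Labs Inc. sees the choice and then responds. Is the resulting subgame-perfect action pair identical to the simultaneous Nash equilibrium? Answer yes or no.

Labs Inc. best-responds to each possible Novax move:
- Low → Labs Inc. plays R3 (best of 4, 3, 3, 13); Novax gets 7.
- Med → Labs Inc. plays R2 (best of 9, 3, 11, 8); Novax gets 6.
- High → Labs Inc. plays R0 (best of 13, 9, 3, 4); Novax gets 2.
Novax's induced payoffs are 7, 6, 2, so Novax commits to Low. Subgame-perfect outcome: (R3, Low) with payoffs (13, 7).
Now find the simultaneous Nash equilibrium.
Labs Inc.'s best replies: Low→R3; Med→R2; High→R0.
Novax's best replies: R0→Med; R1→Low; R2→Med; R3→High.
Only (R2, Med) has each player best-responding; Nash payoffs (11, 6).
Sequential outcome (R3, Low) differs from the Nash profile (R2, Med).

no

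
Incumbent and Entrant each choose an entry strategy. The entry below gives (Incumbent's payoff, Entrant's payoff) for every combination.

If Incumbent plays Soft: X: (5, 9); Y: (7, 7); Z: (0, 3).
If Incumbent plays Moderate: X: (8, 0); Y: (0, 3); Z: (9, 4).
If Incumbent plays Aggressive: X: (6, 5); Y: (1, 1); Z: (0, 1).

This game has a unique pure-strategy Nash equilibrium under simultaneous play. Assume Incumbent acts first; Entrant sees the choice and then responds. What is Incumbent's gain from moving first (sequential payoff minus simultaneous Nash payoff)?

0

Work backward from Entrant's decision.
- Soft: Entrant compares 9, 7, 3 and picks X; Incumbent would get 5.
- Moderate: Entrant compares 0, 3, 4 and picks Z; Incumbent would get 9.
- Aggressive: Entrant compares 5, 1, 1 and picks X; Incumbent would get 6.
Incumbent's induced payoffs are 5, 9, 6, so Incumbent commits to Moderate. Subgame-perfect outcome: (Moderate, Z) with payoffs (9, 4).
For the simultaneous game, intersect best replies.
Incumbent's best replies: X→Moderate; Y→Soft; Z→Moderate.
Entrant's best replies: Soft→X; Moderate→Z; Aggressive→X.
Only (Moderate, Z) has each player best-responding; Nash payoffs (9, 4).
Incumbent's commitment gain: 9 − 9 = 0.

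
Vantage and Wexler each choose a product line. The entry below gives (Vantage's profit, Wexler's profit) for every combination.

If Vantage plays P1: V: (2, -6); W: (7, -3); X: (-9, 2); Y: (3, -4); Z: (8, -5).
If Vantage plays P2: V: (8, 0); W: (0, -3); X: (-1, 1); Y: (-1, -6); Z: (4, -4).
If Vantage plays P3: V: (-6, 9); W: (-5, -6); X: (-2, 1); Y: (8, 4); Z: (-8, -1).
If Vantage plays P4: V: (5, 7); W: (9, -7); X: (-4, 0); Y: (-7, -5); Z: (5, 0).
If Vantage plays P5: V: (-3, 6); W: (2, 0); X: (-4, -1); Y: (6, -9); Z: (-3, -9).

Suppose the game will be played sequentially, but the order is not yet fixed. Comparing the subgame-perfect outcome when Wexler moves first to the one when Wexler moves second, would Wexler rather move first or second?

second

If Vantage leads: Wexler's best replies are P1→X, P2→X, P3→V, P4→V, P5→V; Vantage's induced payoffs -9, -1, -6, 5, -3; outcome (P4, V), payoffs (5, 7).
If Wexler leads: Vantage's best replies are V→P2, W→P4, X→P2, Y→P3, Z→P1; Wexler's induced payoffs 0, -7, 1, 4, -5; outcome (P3, Y), payoffs (8, 4).
Wexler gets 4 moving first and 7 moving second, so Wexler prefers to move second.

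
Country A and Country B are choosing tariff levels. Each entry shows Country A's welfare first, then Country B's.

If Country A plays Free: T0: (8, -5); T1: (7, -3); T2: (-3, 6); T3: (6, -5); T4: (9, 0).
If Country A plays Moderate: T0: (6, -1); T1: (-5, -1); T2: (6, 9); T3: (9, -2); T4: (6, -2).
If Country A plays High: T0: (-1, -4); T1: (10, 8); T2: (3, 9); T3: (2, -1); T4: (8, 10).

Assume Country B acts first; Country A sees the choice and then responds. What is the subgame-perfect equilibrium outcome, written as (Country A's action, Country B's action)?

Work backward from Country A's decision.
- T0: BR = Free, leader payoff -5.
- T1: BR = High, leader payoff 8.
- T2: BR = Moderate, leader payoff 9.
- T3: BR = Moderate, leader payoff -2.
- T4: BR = Free, leader payoff 0.
Country B's induced payoffs are -5, 8, 9, -2, 0, so Country B commits to T2. Subgame-perfect outcome: (Moderate, T2) with payoffs (6, 9).

(Moderate, T2)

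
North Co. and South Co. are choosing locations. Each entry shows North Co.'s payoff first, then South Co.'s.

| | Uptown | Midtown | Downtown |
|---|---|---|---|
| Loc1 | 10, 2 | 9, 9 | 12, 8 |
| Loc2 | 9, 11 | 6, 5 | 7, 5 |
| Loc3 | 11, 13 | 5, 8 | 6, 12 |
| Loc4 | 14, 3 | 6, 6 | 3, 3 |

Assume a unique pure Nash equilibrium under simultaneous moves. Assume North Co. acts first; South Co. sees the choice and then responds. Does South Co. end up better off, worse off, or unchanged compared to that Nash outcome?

Solve by backward induction (North Co. leads).
- Loc1: South Co. compares 2, 9, 8 and picks Midtown; North Co. would get 9.
- Loc2: South Co. compares 11, 5, 5 and picks Uptown; North Co. would get 9.
- Loc3: South Co. compares 13, 8, 12 and picks Uptown; North Co. would get 11.
- Loc4: South Co. compares 3, 6, 3 and picks Midtown; North Co. would get 6.
North Co.'s induced payoffs are 9, 9, 11, 6, so North Co. commits to Loc3. Subgame-perfect outcome: (Loc3, Uptown) with payoffs (11, 13).
Under simultaneous play:
North Co.'s best replies: Uptown→Loc4; Midtown→Loc1; Downtown→Loc1.
South Co.'s best replies: Loc1→Midtown; Loc2→Uptown; Loc3→Uptown; Loc4→Midtown.
Only (Loc1, Midtown) has each player best-responding; Nash payoffs (9, 9).
South Co. earns 13 sequentially versus 9 at the Nash outcome: better off.

better off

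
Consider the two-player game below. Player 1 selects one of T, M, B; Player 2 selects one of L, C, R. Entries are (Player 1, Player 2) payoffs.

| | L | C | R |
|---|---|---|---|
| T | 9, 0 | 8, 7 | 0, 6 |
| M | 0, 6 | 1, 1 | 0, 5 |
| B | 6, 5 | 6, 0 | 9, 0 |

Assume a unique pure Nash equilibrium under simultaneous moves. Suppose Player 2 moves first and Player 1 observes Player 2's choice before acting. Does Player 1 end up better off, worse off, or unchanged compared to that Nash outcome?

Player 1 best-responds to each possible Player 2 move:
- L → Player 1 plays T (best of 9, 0, 6); Player 2 gets 0.
- C → Player 1 plays T (best of 8, 1, 6); Player 2 gets 7.
- R → Player 1 plays B (best of 0, 0, 9); Player 2 gets 0.
Among 0, 7, 0, the best is 7 at C. Subgame-perfect outcome: (T, C) with payoffs (8, 7).
For the simultaneous game, intersect best replies.
Player 1's best replies: L→T; C→T; R→B.
Player 2's best replies: T→C; M→L; B→L.
The unique mutual best reply is (T, C), giving (8, 7).
Player 1 earns 8 sequentially versus 8 at the Nash outcome: unchanged.

unchanged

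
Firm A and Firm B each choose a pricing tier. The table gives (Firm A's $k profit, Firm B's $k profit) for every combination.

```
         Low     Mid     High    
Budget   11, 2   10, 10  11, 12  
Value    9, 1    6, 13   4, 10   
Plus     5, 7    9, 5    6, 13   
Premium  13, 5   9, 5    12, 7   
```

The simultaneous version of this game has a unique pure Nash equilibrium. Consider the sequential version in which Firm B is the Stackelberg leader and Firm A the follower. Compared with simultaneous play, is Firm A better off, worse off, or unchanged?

worse off

Solve by backward induction (Firm B leads).
- Low → Firm A plays Premium (best of 11, 9, 5, 13); Firm B gets 5.
- Mid → Firm A plays Budget (best of 10, 6, 9, 9); Firm B gets 10.
- High → Firm A plays Premium (best of 11, 4, 6, 12); Firm B gets 7.
Firm B's induced payoffs are 5, 10, 7, so Firm B commits to Mid. Subgame-perfect outcome: (Budget, Mid) with payoffs (10, 10).
Under simultaneous play:
Firm A's best replies: Low→Premium; Mid→Budget; High→Premium.
Firm B's best replies: Budget→High; Value→Mid; Plus→High; Premium→High.
Only (Premium, High) has each player best-responding; Nash payoffs (12, 7).
Firm A earns 10 sequentially versus 12 at the Nash outcome: worse off.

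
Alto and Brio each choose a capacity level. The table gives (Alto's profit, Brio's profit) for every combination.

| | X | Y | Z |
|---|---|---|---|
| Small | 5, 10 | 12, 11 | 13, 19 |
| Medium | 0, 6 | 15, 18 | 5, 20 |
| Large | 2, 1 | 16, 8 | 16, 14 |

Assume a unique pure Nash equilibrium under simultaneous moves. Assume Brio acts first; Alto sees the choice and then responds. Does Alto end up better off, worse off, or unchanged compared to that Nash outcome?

unchanged

Backward induction with Brio moving first.
- X: BR = Small, leader payoff 10.
- Y: BR = Large, leader payoff 8.
- Z: BR = Large, leader payoff 14.
Brio's induced payoffs are 10, 8, 14, so Brio commits to Z. Subgame-perfect outcome: (Large, Z) with payoffs (16, 14).
Now find the simultaneous Nash equilibrium.
Alto's best replies: X→Small; Y→Large; Z→Large.
Brio's best replies: Small→Z; Medium→Z; Large→Z.
Only (Large, Z) has each player best-responding; Nash payoffs (16, 14).
Alto earns 16 sequentially versus 16 at the Nash outcome: unchanged.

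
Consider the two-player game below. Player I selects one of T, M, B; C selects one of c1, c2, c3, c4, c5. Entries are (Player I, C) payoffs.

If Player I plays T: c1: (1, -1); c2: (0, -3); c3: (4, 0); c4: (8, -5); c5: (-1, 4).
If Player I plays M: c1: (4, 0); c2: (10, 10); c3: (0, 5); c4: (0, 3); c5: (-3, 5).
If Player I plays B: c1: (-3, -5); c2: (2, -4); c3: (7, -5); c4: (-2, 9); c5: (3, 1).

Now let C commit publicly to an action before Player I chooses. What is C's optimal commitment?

Solve by backward induction (C leads).
- c1: Player I compares 1, 4, -3 and picks M; C would get 0.
- c2: Player I compares 0, 10, 2 and picks M; C would get 10.
- c3: Player I compares 4, 0, 7 and picks B; C would get -5.
- c4: Player I compares 8, 0, -2 and picks T; C would get -5.
- c5: Player I compares -1, -3, 3 and picks B; C would get 1.
Among 0, 10, -5, -5, 1, the best is 10 at c2. Subgame-perfect outcome: (M, c2) with payoffs (10, 10).

c2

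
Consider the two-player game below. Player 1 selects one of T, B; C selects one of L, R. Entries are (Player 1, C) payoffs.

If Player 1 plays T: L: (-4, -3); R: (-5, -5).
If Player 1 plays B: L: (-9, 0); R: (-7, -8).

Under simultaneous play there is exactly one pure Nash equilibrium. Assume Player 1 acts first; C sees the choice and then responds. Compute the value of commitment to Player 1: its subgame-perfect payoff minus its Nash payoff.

0

Work backward from C's decision.
- T → C plays L (best of -3, -5); Player 1 gets -4.
- B → C plays L (best of 0, -8); Player 1 gets -9.
Player 1's induced payoffs are -4, -9, so Player 1 commits to T. Subgame-perfect outcome: (T, L) with payoffs (-4, -3).
For the simultaneous game, intersect best replies.
Player 1's best replies: L→T; R→T.
C's best replies: T→L; B→L.
The unique mutual best reply is (T, L), giving (-4, -3).
Player 1's commitment gain: -4 − -4 = 0.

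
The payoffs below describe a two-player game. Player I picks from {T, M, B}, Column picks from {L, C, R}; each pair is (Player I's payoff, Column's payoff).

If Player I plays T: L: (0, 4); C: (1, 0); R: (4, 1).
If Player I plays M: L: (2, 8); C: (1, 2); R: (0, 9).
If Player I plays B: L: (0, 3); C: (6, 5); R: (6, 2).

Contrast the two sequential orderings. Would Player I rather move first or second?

first

If Player I leads: Column's best replies are T→L, M→R, B→C; Player I's induced payoffs 0, 0, 6; outcome (B, C), payoffs (6, 5).
If Column leads: Player I's best replies are L→M, C→B, R→B; Column's induced payoffs 8, 5, 2; outcome (M, L), payoffs (2, 8).
Player I gets 6 moving first and 2 moving second, so Player I prefers to move first.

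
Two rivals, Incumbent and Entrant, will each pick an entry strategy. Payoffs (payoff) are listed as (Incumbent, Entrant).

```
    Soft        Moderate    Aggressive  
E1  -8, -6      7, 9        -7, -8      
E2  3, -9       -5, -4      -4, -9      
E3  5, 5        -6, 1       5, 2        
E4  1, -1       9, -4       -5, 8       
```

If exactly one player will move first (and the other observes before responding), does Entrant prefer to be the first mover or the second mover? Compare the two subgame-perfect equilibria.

If Incumbent leads: Entrant's best replies are E1→Moderate, E2→Moderate, E3→Soft, E4→Aggressive; Incumbent's induced payoffs 7, -5, 5, -5; outcome (E1, Moderate), payoffs (7, 9).
If Entrant leads: Incumbent's best replies are Soft→E3, Moderate→E4, Aggressive→E3; Entrant's induced payoffs 5, -4, 2; outcome (E3, Soft), payoffs (5, 5).
Entrant gets 5 moving first and 9 moving second, so Entrant prefers to move second.

second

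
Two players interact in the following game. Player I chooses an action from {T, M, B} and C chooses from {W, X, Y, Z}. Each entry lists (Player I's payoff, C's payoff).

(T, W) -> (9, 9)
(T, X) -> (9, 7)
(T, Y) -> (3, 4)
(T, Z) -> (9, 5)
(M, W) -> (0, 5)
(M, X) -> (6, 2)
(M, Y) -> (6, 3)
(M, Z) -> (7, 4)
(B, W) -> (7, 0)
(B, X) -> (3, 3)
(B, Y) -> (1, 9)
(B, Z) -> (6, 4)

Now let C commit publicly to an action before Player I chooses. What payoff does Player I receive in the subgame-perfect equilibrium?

9

Work backward from Player I's decision.
- W → Player I plays T (best of 9, 0, 7); C gets 9.
- X → Player I plays T (best of 9, 6, 3); C gets 7.
- Y → Player I plays M (best of 3, 6, 1); C gets 3.
- Z → Player I plays T (best of 9, 7, 6); C gets 5.
Maximizing over 9, 7, 3, 5, C chooses W. Subgame-perfect outcome: (T, W) with payoffs (9, 9).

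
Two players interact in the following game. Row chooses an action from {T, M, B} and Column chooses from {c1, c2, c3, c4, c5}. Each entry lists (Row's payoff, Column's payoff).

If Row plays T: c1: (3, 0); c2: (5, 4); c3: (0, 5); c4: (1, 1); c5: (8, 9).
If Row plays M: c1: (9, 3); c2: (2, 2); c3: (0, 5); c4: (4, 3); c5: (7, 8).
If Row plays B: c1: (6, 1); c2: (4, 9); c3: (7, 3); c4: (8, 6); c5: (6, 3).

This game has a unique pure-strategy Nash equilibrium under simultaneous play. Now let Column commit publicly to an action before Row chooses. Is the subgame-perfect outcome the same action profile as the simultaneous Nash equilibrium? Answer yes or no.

Solve by backward induction (Column leads).
- c1 → Row plays M (best of 3, 9, 6); Column gets 3.
- c2 → Row plays T (best of 5, 2, 4); Column gets 4.
- c3 → Row plays B (best of 0, 0, 7); Column gets 3.
- c4 → Row plays B (best of 1, 4, 8); Column gets 6.
- c5 → Row plays T (best of 8, 7, 6); Column gets 9.
Among 3, 4, 3, 6, 9, the best is 9 at c5. Subgame-perfect outcome: (T, c5) with payoffs (8, 9).
For the simultaneous game, intersect best replies.
Row's best replies: c1→M; c2→T; c3→B; c4→B; c5→T.
Column's best replies: T→c5; M→c5; B→c2.
Only (T, c5) has each player best-responding; Nash payoffs (8, 9).
Sequential outcome (T, c5) coincides with the Nash profile (T, c5).

yes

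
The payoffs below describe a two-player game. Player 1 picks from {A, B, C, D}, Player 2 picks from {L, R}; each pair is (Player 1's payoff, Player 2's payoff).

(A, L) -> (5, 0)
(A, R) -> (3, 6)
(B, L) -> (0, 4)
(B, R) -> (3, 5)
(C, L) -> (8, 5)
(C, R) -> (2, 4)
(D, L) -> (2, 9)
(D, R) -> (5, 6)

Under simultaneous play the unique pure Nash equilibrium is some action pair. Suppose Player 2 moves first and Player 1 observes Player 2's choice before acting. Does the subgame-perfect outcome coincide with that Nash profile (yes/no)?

no

Work backward from Player 1's decision.
- L: BR = C, leader payoff 5.
- R: BR = D, leader payoff 6.
Player 2's induced payoffs are 5, 6, so Player 2 commits to R. Subgame-perfect outcome: (D, R) with payoffs (5, 6).
Now find the simultaneous Nash equilibrium.
Player 1's best replies: L→C; R→D.
Player 2's best replies: A→R; B→R; C→L; D→L.
Only (C, L) has each player best-responding; Nash payoffs (8, 5).
Sequential outcome (D, R) differs from the Nash profile (C, L).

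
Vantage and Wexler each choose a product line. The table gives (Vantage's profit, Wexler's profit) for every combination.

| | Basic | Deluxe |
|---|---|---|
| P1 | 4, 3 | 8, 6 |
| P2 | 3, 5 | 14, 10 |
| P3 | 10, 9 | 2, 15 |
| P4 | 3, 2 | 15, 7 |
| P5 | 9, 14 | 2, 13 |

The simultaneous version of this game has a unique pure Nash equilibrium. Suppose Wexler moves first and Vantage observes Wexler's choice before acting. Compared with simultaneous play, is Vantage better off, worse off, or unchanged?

Work backward from Vantage's decision.
- Basic: Vantage compares 4, 3, 10, 3, 9 and picks P3; Wexler would get 9.
- Deluxe: Vantage compares 8, 14, 2, 15, 2 and picks P4; Wexler would get 7.
Among 9, 7, the best is 9 at Basic. Subgame-perfect outcome: (P3, Basic) with payoffs (10, 9).
Now find the simultaneous Nash equilibrium.
Vantage's best replies: Basic→P3; Deluxe→P4.
Wexler's best replies: P1→Deluxe; P2→Deluxe; P3→Deluxe; P4→Deluxe; P5→Basic.
Only (P4, Deluxe) has each player best-responding; Nash payoffs (15, 7).
Vantage earns 10 sequentially versus 15 at the Nash outcome: worse off.

worse off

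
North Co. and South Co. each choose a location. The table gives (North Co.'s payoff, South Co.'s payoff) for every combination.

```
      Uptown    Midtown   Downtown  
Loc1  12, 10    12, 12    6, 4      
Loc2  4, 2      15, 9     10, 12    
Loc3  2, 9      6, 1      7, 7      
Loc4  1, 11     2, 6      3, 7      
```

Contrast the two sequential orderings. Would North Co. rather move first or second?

first

If North Co. leads: South Co.'s best replies are Loc1→Midtown, Loc2→Downtown, Loc3→Uptown, Loc4→Uptown; North Co.'s induced payoffs 12, 10, 2, 1; outcome (Loc1, Midtown), payoffs (12, 12).
If South Co. leads: North Co.'s best replies are Uptown→Loc1, Midtown→Loc2, Downtown→Loc2; South Co.'s induced payoffs 10, 9, 12; outcome (Loc2, Downtown), payoffs (10, 12).
North Co. gets 12 moving first and 10 moving second, so North Co. prefers to move first.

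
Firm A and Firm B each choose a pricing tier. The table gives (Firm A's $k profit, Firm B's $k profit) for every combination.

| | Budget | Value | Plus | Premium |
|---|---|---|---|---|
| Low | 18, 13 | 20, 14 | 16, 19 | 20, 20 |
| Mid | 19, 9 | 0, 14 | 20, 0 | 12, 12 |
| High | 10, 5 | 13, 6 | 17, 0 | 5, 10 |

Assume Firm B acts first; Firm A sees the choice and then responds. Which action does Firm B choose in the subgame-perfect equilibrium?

Premium

Solve by backward induction (Firm B leads).
- Budget: BR = Mid, leader payoff 9.
- Value: BR = Low, leader payoff 14.
- Plus: BR = Mid, leader payoff 0.
- Premium: BR = Low, leader payoff 20.
Maximizing over 9, 14, 0, 20, Firm B chooses Premium. Subgame-perfect outcome: (Low, Premium) with payoffs (20, 20).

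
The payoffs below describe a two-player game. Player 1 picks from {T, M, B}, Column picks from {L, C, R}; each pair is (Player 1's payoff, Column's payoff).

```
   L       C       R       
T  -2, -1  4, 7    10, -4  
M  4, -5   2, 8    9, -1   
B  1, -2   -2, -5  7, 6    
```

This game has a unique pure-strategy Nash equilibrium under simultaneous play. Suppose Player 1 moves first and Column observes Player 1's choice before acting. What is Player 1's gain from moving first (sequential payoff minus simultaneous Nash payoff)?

3

Backward induction with Player 1 moving first.
- T → Column plays C (best of -1, 7, -4); Player 1 gets 4.
- M → Column plays C (best of -5, 8, -1); Player 1 gets 2.
- B → Column plays R (best of -2, -5, 6); Player 1 gets 7.
Maximizing over 4, 2, 7, Player 1 chooses B. Subgame-perfect outcome: (B, R) with payoffs (7, 6).
For the simultaneous game, intersect best replies.
Player 1's best replies: L→M; C→T; R→T.
Column's best replies: T→C; M→C; B→R.
Only (T, C) has each player best-responding; Nash payoffs (4, 7).
Player 1's commitment gain: 7 − 4 = 3.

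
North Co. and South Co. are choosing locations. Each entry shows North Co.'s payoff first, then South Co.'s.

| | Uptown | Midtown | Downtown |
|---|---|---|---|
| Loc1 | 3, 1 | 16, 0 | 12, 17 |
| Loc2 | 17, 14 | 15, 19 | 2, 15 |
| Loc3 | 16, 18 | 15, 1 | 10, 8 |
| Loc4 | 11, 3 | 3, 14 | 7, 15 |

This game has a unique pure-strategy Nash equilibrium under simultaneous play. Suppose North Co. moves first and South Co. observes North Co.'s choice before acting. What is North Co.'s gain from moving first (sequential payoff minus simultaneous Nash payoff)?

4

Work backward from South Co.'s decision.
- Loc1: BR = Downtown, leader payoff 12.
- Loc2: BR = Midtown, leader payoff 15.
- Loc3: BR = Uptown, leader payoff 16.
- Loc4: BR = Downtown, leader payoff 7.
Among 12, 15, 16, 7, the best is 16 at Loc3. Subgame-perfect outcome: (Loc3, Uptown) with payoffs (16, 18).
Now find the simultaneous Nash equilibrium.
North Co.'s best replies: Uptown→Loc2; Midtown→Loc1; Downtown→Loc1.
South Co.'s best replies: Loc1→Downtown; Loc2→Midtown; Loc3→Uptown; Loc4→Downtown.
The unique mutual best reply is (Loc1, Downtown), giving (12, 17).
North Co.'s commitment gain: 16 − 12 = 4.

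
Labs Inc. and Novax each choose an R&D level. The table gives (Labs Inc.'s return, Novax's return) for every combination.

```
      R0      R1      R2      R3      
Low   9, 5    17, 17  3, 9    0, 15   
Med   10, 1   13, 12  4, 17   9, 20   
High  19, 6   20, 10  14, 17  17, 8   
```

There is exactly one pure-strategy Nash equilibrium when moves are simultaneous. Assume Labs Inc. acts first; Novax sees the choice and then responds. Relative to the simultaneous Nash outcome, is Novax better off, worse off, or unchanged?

Work backward from Novax's decision.
- Low: BR = R1, leader payoff 17.
- Med: BR = R3, leader payoff 9.
- High: BR = R2, leader payoff 14.
Among 17, 9, 14, the best is 17 at Low. Subgame-perfect outcome: (Low, R1) with payoffs (17, 17).
Now find the simultaneous Nash equilibrium.
Labs Inc.'s best replies: R0→High; R1→High; R2→High; R3→High.
Novax's best replies: Low→R1; Med→R3; High→R2.
The unique mutual best reply is (High, R2), giving (14, 17).
Novax earns 17 sequentially versus 17 at the Nash outcome: unchanged.

unchanged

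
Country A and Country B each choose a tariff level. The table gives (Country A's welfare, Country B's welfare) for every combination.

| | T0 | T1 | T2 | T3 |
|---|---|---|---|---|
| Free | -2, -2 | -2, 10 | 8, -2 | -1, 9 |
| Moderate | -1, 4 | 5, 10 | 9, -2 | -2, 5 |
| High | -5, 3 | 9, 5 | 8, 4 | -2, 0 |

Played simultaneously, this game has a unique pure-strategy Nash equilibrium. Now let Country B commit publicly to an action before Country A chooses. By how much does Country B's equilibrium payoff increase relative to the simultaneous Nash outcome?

Work backward from Country A's decision.
- T0: Country A compares -2, -1, -5 and picks Moderate; Country B would get 4.
- T1: Country A compares -2, 5, 9 and picks High; Country B would get 5.
- T2: Country A compares 8, 9, 8 and picks Moderate; Country B would get -2.
- T3: Country A compares -1, -2, -2 and picks Free; Country B would get 9.
Among 4, 5, -2, 9, the best is 9 at T3. Subgame-perfect outcome: (Free, T3) with payoffs (-1, 9).
Under simultaneous play:
Country A's best replies: T0→Moderate; T1→High; T2→Moderate; T3→Free.
Country B's best replies: Free→T1; Moderate→T1; High→T1.
The unique mutual best reply is (High, T1), giving (9, 5).
Country B's commitment gain: 9 − 5 = 4.

4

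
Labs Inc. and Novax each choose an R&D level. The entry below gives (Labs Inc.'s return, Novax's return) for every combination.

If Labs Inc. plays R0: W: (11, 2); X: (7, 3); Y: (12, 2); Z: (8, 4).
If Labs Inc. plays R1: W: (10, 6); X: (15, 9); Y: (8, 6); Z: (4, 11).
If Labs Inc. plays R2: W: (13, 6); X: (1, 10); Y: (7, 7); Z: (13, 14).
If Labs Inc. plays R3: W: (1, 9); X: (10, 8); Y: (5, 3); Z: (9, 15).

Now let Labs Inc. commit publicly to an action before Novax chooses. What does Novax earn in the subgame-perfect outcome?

Novax best-responds to each possible Labs Inc. move:
- R0: Novax compares 2, 3, 2, 4 and picks Z; Labs Inc. would get 8.
- R1: Novax compares 6, 9, 6, 11 and picks Z; Labs Inc. would get 4.
- R2: Novax compares 6, 10, 7, 14 and picks Z; Labs Inc. would get 13.
- R3: Novax compares 9, 8, 3, 15 and picks Z; Labs Inc. would get 9.
Maximizing over 8, 4, 13, 9, Labs Inc. chooses R2. Subgame-perfect outcome: (R2, Z) with payoffs (13, 14).

14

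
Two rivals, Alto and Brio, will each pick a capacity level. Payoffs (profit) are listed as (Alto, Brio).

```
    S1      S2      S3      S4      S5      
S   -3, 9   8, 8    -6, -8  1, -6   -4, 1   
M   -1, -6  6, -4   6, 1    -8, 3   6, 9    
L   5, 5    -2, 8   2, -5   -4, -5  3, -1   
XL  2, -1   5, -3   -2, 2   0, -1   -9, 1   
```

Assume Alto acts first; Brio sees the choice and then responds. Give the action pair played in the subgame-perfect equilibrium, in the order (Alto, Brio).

Backward induction with Alto moving first.
- S: BR = S1, leader payoff -3.
- M: BR = S5, leader payoff 6.
- L: BR = S2, leader payoff -2.
- XL: BR = S3, leader payoff -2.
Among -3, 6, -2, -2, the best is 6 at M. Subgame-perfect outcome: (M, S5) with payoffs (6, 9).

(M, S5)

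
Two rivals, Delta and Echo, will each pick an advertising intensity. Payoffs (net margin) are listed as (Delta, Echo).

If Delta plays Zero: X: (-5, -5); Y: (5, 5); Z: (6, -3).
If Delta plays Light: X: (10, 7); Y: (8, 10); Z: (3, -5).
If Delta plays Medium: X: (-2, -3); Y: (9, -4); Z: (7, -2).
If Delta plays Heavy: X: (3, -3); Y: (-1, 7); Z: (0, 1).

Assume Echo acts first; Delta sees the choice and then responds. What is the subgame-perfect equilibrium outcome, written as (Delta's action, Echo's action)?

(Light, X)

Solve by backward induction (Echo leads).
- X: BR = Light, leader payoff 7.
- Y: BR = Medium, leader payoff -4.
- Z: BR = Medium, leader payoff -2.
Among 7, -4, -2, the best is 7 at X. Subgame-perfect outcome: (Light, X) with payoffs (10, 7).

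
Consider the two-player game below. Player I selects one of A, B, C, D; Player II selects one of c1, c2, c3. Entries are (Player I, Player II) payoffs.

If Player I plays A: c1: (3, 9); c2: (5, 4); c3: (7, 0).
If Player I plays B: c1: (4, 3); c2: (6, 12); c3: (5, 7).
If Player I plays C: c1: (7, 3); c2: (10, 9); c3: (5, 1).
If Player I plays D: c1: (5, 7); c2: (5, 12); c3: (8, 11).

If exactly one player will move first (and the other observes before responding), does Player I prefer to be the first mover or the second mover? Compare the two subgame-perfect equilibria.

first

If Player I leads: Player II's best replies are A→c1, B→c2, C→c2, D→c2; Player I's induced payoffs 3, 6, 10, 5; outcome (C, c2), payoffs (10, 9).
If Player II leads: Player I's best replies are c1→C, c2→C, c3→D; Player II's induced payoffs 3, 9, 11; outcome (D, c3), payoffs (8, 11).
Player I gets 10 moving first and 8 moving second, so Player I prefers to move first.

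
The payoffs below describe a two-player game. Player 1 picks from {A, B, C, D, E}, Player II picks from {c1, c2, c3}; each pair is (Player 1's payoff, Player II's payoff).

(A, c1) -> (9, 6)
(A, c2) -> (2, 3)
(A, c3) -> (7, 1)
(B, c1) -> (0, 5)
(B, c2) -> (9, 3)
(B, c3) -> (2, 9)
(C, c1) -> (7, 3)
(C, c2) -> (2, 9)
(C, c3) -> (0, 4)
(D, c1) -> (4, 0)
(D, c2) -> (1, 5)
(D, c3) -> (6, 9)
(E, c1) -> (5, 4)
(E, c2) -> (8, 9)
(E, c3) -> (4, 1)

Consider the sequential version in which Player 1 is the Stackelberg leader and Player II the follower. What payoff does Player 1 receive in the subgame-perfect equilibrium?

9

Work backward from Player II's decision.
- A → Player II plays c1 (best of 6, 3, 1); Player 1 gets 9.
- B → Player II plays c3 (best of 5, 3, 9); Player 1 gets 2.
- C → Player II plays c2 (best of 3, 9, 4); Player 1 gets 2.
- D → Player II plays c3 (best of 0, 5, 9); Player 1 gets 6.
- E → Player II plays c2 (best of 4, 9, 1); Player 1 gets 8.
Among 9, 2, 2, 6, 8, the best is 9 at A. Subgame-perfect outcome: (A, c1) with payoffs (9, 6).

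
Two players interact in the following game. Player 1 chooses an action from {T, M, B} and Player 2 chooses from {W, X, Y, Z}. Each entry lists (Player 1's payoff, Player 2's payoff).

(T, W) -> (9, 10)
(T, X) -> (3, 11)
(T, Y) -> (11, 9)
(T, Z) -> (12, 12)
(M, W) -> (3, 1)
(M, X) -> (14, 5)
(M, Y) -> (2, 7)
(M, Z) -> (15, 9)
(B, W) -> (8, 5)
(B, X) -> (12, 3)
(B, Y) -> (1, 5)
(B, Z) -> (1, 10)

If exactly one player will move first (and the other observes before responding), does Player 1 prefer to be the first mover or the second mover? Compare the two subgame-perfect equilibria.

If Player 1 leads: Player 2's best replies are T→Z, M→Z, B→Z; Player 1's induced payoffs 12, 15, 1; outcome (M, Z), payoffs (15, 9).
If Player 2 leads: Player 1's best replies are W→T, X→M, Y→T, Z→M; Player 2's induced payoffs 10, 5, 9, 9; outcome (T, W), payoffs (9, 10).
Player 1 gets 15 moving first and 9 moving second, so Player 1 prefers to move first.

first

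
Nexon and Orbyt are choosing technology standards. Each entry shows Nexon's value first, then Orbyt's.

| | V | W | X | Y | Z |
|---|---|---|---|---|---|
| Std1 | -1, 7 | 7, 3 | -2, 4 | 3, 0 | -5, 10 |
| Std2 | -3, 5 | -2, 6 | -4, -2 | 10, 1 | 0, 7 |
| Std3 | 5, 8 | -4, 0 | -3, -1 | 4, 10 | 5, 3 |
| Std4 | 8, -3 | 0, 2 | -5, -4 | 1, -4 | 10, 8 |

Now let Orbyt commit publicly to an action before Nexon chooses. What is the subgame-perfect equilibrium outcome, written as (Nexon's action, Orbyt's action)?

Nexon best-responds to each possible Orbyt move:
- V: Nexon compares -1, -3, 5, 8 and picks Std4; Orbyt would get -3.
- W: Nexon compares 7, -2, -4, 0 and picks Std1; Orbyt would get 3.
- X: Nexon compares -2, -4, -3, -5 and picks Std1; Orbyt would get 4.
- Y: Nexon compares 3, 10, 4, 1 and picks Std2; Orbyt would get 1.
- Z: Nexon compares -5, 0, 5, 10 and picks Std4; Orbyt would get 8.
Orbyt's induced payoffs are -3, 3, 4, 1, 8, so Orbyt commits to Z. Subgame-perfect outcome: (Std4, Z) with payoffs (10, 8).

(Std4, Z)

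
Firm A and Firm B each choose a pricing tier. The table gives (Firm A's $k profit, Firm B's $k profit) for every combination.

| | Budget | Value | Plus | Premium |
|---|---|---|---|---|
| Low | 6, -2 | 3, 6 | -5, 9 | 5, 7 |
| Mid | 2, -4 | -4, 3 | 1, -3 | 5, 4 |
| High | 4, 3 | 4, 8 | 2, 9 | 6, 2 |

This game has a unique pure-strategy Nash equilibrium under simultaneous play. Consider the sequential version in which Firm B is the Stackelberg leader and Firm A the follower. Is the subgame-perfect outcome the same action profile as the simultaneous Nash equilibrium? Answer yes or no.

yes

Firm A best-responds to each possible Firm B move:
- Budget: Firm A compares 6, 2, 4 and picks Low; Firm B would get -2.
- Value: Firm A compares 3, -4, 4 and picks High; Firm B would get 8.
- Plus: Firm A compares -5, 1, 2 and picks High; Firm B would get 9.
- Premium: Firm A compares 5, 5, 6 and picks High; Firm B would get 2.
Among -2, 8, 9, 2, the best is 9 at Plus. Subgame-perfect outcome: (High, Plus) with payoffs (2, 9).
Now find the simultaneous Nash equilibrium.
Firm A's best replies: Budget→Low; Value→High; Plus→High; Premium→High.
Firm B's best replies: Low→Plus; Mid→Premium; High→Plus.
The unique mutual best reply is (High, Plus), giving (2, 9).
Sequential outcome (High, Plus) coincides with the Nash profile (High, Plus).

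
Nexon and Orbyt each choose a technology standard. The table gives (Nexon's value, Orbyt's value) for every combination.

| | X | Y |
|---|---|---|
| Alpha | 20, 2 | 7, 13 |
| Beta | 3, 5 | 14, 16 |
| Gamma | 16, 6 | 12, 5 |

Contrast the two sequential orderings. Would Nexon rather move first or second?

If Nexon leads: Orbyt's best replies are Alpha→Y, Beta→Y, Gamma→X; Nexon's induced payoffs 7, 14, 16; outcome (Gamma, X), payoffs (16, 6).
If Orbyt leads: Nexon's best replies are X→Alpha, Y→Beta; Orbyt's induced payoffs 2, 16; outcome (Beta, Y), payoffs (14, 16).
Nexon gets 16 moving first and 14 moving second, so Nexon prefers to move first.

first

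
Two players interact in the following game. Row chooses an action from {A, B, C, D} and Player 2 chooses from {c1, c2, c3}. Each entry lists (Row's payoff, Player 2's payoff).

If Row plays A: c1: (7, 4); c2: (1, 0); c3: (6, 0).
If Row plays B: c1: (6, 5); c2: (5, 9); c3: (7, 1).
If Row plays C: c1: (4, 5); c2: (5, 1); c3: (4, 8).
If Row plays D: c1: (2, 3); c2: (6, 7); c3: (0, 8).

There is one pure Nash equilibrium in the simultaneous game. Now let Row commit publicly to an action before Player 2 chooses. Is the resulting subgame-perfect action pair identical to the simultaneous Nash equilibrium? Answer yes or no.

yes

Player 2 best-responds to each possible Row move:
- A: Player 2 compares 4, 0, 0 and picks c1; Row would get 7.
- B: Player 2 compares 5, 9, 1 and picks c2; Row would get 5.
- C: Player 2 compares 5, 1, 8 and picks c3; Row would get 4.
- D: Player 2 compares 3, 7, 8 and picks c3; Row would get 0.
Row's induced payoffs are 7, 5, 4, 0, so Row commits to A. Subgame-perfect outcome: (A, c1) with payoffs (7, 4).
For the simultaneous game, intersect best replies.
Row's best replies: c1→A; c2→D; c3→B.
Player 2's best replies: A→c1; B→c2; C→c3; D→c3.
The unique mutual best reply is (A, c1), giving (7, 4).
Sequential outcome (A, c1) coincides with the Nash profile (A, c1).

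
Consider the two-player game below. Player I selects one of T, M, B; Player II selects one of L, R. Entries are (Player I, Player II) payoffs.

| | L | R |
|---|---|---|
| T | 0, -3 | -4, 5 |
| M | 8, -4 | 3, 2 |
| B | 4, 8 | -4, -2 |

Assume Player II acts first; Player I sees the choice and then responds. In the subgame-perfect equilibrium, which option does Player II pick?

R

Player I best-responds to each possible Player II move:
- L → Player I plays M (best of 0, 8, 4); Player II gets -4.
- R → Player I plays M (best of -4, 3, -4); Player II gets 2.
Among -4, 2, the best is 2 at R. Subgame-perfect outcome: (M, R) with payoffs (3, 2).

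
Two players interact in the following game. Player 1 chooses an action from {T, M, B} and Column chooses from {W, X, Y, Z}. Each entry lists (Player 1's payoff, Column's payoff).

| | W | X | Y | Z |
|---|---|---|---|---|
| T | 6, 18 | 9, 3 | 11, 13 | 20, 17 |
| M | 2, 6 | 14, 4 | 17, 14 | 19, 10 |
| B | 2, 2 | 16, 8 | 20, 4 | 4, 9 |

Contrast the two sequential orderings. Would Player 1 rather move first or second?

If Player 1 leads: Column's best replies are T→W, M→Y, B→Z; Player 1's induced payoffs 6, 17, 4; outcome (M, Y), payoffs (17, 14).
If Column leads: Player 1's best replies are W→T, X→B, Y→B, Z→T; Column's induced payoffs 18, 8, 4, 17; outcome (T, W), payoffs (6, 18).
Player 1 gets 17 moving first and 6 moving second, so Player 1 prefers to move first.

first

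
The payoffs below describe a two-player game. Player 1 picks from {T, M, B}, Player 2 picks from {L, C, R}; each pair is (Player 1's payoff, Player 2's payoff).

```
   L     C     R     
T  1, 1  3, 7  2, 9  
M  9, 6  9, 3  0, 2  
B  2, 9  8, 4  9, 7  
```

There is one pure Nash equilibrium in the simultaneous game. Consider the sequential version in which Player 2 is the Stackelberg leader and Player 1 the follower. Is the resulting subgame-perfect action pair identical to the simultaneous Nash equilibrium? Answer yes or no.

no

Work backward from Player 1's decision.
- L → Player 1 plays M (best of 1, 9, 2); Player 2 gets 6.
- C → Player 1 plays M (best of 3, 9, 8); Player 2 gets 3.
- R → Player 1 plays B (best of 2, 0, 9); Player 2 gets 7.
Player 2's induced payoffs are 6, 3, 7, so Player 2 commits to R. Subgame-perfect outcome: (B, R) with payoffs (9, 7).
Now find the simultaneous Nash equilibrium.
Player 1's best replies: L→M; C→M; R→B.
Player 2's best replies: T→R; M→L; B→L.
The unique mutual best reply is (M, L), giving (9, 6).
Sequential outcome (B, R) differs from the Nash profile (M, L).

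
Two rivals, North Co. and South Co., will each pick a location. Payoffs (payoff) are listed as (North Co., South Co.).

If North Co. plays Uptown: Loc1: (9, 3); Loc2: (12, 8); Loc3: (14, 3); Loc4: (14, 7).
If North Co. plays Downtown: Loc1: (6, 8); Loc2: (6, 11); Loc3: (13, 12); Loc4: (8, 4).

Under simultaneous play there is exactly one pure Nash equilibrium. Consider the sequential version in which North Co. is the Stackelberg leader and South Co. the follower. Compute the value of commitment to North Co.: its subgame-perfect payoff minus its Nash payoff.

1

Backward induction with North Co. moving first.
- Uptown → South Co. plays Loc2 (best of 3, 8, 3, 7); North Co. gets 12.
- Downtown → South Co. plays Loc3 (best of 8, 11, 12, 4); North Co. gets 13.
Maximizing over 12, 13, North Co. chooses Downtown. Subgame-perfect outcome: (Downtown, Loc3) with payoffs (13, 12).
Under simultaneous play:
North Co.'s best replies: Loc1→Uptown; Loc2→Uptown; Loc3→Uptown; Loc4→Uptown.
South Co.'s best replies: Uptown→Loc2; Downtown→Loc3.
Only (Uptown, Loc2) has each player best-responding; Nash payoffs (12, 8).
North Co.'s commitment gain: 13 − 12 = 1.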